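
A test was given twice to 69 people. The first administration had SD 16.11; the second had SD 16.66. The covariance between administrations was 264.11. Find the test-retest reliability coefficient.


r = cov(X,Y) / (SD_X * SD_Y)
r = 264.11 / (16.11 * 16.66)
r = 264.11 / 268.3926
r = 0.984

0.984


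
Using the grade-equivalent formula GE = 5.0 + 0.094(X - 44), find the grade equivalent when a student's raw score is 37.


raw - median = 37 - 44 = -7
slope * diff = 0.094 * -7 = -0.658
GE = 5.0 + -0.658
GE = 4.342

4.342


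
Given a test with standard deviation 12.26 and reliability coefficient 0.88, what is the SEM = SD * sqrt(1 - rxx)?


SEM = SD * sqrt(1 - rxx)
SEM = 12.26 * sqrt(1 - 0.88)
SEM = 12.26 * sqrt(0.12) = 12.26 * 0.34641
SEM = 4.247

4.247


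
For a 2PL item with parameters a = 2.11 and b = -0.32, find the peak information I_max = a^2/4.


For 2PL, max info at theta = b = -0.32
I_max = a^2 / 4 = 2.11^2 / 4
= 4.4521 / 4
I_max = 1.113

1.113


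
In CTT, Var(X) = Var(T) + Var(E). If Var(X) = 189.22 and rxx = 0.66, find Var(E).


var_true = rxx * var_obs = 0.66 * 189.22 = 124.8852
var_error = var_obs - var_true
var_error = 189.22 - 124.8852
var_error = 64.3348

64.3348


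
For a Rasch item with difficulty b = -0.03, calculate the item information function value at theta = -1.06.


P = 1/(1+exp(-(-1.06--0.03))) = 0.2631
I = P*(1-P) = 0.2631 * 0.7369
I = 0.1939

0.1939


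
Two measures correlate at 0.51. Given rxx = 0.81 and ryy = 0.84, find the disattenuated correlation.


r_corrected = rxy / sqrt(rxx * ryy)
= 0.51 / sqrt(0.81 * 0.84)
= 0.51 / sqrt(0.6804)
= 0.51 / 0.824864
r_corrected = 0.6183

0.6183


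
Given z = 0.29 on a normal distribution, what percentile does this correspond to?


CDF(z) = 0.5 * (1 + erf(z/sqrt(2)))
erf(0.2051) = 0.2282
CDF = 0.6141
Percentile rank = 0.6141 * 100 = 61.41

61.41


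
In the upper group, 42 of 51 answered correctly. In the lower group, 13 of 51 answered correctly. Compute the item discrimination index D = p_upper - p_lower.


p_upper = 42/51 = 0.8235
p_lower = 13/51 = 0.2549
D = 0.8235 - 0.2549 = 0.5686

0.5686


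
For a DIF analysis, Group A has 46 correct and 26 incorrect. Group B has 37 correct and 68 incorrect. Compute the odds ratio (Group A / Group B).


Odds_A = 46/26 = 1.7692
Odds_B = 37/68 = 0.5441
OR = Odds_A / Odds_B = 1.7692 / 0.5441
Exactly, OR = (46 * 68) / (26 * 37) = 3128 / 962
OR = 3.2516

3.2516


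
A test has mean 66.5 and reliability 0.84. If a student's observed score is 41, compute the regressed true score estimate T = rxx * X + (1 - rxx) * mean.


T_est = rxx * X + (1 - rxx) * mean
T_est = 0.84 * 41 + 0.16 * 66.5
T_est = 34.44 + 10.64
T_est = 45.08

45.08


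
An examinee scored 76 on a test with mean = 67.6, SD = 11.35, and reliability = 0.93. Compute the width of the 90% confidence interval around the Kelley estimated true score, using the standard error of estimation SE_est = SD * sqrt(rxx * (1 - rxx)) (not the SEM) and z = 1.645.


True score estimate = 0.93*76 + 0.07*67.6 = 75.412
SE_est = SD * sqrt(rxx * (1 - rxx)) = 11.35 * sqrt(0.93 * 0.07) = 11.35 * sqrt(0.0651) = 2.895919
CI = T_est +/- z * SE_est, so width = 2 * z * SE_est = 2 * 1.645 * 2.895919
Width = 9.5276

9.5276


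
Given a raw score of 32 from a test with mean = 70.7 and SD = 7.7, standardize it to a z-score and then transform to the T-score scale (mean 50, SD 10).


z = (X - mean) / SD = (32 - 70.7) / 7.7
z = -38.7 / 7.7
z = -5.026
T-score = T = 50 + 10z
Carry z at full precision (z = -38.7 / 7.7) into the conversion:
T-score = 50 + 10 * (-38.7 / 7.7) = 50 + -387 / 7.7
T-score = 50 + -50.2597
T-score = -0.2597

-0.2597


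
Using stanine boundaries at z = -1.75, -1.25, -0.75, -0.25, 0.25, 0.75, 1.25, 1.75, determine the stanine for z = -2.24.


Stanine boundaries: [-1.75, -1.25, -0.75, -0.25, 0.25, 0.75, 1.25, 1.75]
z = -2.24
Check each boundary:
  z < -1.75
  z < -1.25
  z < -0.75
  z < -0.25
  z < 0.25
  z < 0.75
  z < 1.25
  z < 1.75
Highest qualifying boundary gives stanine = 1

1


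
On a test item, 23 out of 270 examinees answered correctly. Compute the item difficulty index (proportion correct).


Item difficulty p = number correct / total examinees
p = 23 / 270
p = 0.0852

0.0852


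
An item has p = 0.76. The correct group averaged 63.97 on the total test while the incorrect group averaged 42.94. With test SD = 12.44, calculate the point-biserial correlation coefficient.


q = 1 - p = 0.24
rpb = ((M1 - M0) / SD) * sqrt(p * q)
rpb = ((63.97 - 42.94) / 12.44) * sqrt(0.76 * 0.24)
rpb = 0.722

0.722


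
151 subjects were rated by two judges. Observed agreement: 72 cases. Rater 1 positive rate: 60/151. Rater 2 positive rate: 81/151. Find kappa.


P_o = 72/151 = 0.476821
P_e = (60*81 + 91*70) / 22801 = 0.492522
kappa = (P_o - P_e) / (1 - P_e)
kappa = (0.476821 - 0.492522) / (1 - 0.492522)
kappa = -0.0309

-0.0309


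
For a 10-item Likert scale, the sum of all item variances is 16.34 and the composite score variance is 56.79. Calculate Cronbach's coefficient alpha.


alpha = (k/(k-1)) * (1 - sum(si^2)/s_total^2)
= (10/9) * (1 - 16.34/56.79)
alpha = 0.7914

0.7914


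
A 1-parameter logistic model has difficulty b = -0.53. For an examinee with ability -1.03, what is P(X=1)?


theta - b = -1.03 - -0.53 = -0.5
exp(-(theta - b)) = exp(0.5) = 1.6487
P = 1 / (1 + 1.6487)
P = 0.3775

0.3775


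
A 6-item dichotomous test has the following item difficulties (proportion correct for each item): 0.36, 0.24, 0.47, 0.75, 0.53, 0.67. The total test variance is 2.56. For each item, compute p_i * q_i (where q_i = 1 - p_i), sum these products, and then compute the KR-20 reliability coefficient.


For each item, compute p_i * q_i:
  Item 1: 0.36 * 0.64 = 0.2304
  Item 2: 0.24 * 0.76 = 0.1824
  Item 3: 0.47 * 0.53 = 0.2491
  Item 4: 0.75 * 0.25 = 0.1875
  Item 5: 0.53 * 0.47 = 0.2491
  Item 6: 0.67 * 0.33 = 0.2211
Sum(p_i * q_i) = 0.2304 + 0.1824 + 0.2491 + 0.1875 + 0.2491 + 0.2211 = 1.3196
KR-20 = (k/(k-1)) * (1 - Sum(p_i*q_i) / Var_total)
= (6/5) * (1 - 1.3196/2.56)
= 1.2 * 0.4845
KR-20 = 0.5814

0.5814


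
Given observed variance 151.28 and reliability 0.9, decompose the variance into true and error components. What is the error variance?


var_true = rxx * var_obs = 0.9 * 151.28 = 136.152
var_error = var_obs - var_true
var_error = 151.28 - 136.152
var_error = 15.128

15.128


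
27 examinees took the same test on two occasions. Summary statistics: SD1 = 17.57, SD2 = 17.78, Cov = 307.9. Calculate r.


r = cov(X,Y) / (SD_X * SD_Y)
r = 307.9 / (17.57 * 17.78)
r = 307.9 / 312.3946
r = 0.9856

0.9856


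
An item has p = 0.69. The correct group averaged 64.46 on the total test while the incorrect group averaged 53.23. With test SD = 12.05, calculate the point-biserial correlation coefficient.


q = 1 - p = 0.31
rpb = ((M1 - M0) / SD) * sqrt(p * q)
rpb = ((64.46 - 53.23) / 12.05) * sqrt(0.69 * 0.31)
rpb = 0.431

0.431


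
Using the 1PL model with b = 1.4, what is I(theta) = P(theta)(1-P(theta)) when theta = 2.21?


P = 1/(1+exp(-(2.21-1.4))) = 0.6921
I = P*(1-P) = 0.6921 * 0.3079
I = 0.2131

0.2131


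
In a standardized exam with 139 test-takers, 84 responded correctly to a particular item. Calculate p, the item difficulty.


Item difficulty p = number correct / total examinees
p = 84 / 139
p = 0.6043

0.6043


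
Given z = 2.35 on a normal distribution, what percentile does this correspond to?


CDF(z) = 0.5 * (1 + erf(z/sqrt(2)))
erf(1.6617) = 0.9812
CDF = 0.9906
Percentile rank = 0.9906 * 100 = 99.06

99.06


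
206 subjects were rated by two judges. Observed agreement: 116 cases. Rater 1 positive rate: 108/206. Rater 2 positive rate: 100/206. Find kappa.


P_o = 116/206 = 0.563107
P_e = (108*100 + 98*106) / 42436 = 0.499293
kappa = (P_o - P_e) / (1 - P_e)
kappa = (0.563107 - 0.499293) / (1 - 0.499293)
kappa = 0.1274

0.1274


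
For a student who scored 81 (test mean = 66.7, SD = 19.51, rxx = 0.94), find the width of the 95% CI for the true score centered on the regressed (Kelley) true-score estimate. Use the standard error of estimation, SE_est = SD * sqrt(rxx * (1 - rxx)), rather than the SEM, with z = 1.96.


True score estimate = 0.94*81 + 0.06*66.7 = 80.142
SE_est = SD * sqrt(rxx * (1 - rxx)) = 19.51 * sqrt(0.94 * 0.06) = 19.51 * sqrt(0.0564) = 4.633368
CI = T_est +/- z * SE_est, so width = 2 * z * SE_est = 2 * 1.96 * 4.633368
Width = 18.1628

18.1628


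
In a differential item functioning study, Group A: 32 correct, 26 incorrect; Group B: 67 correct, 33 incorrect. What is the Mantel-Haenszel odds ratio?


Odds_A = 32/26 = 1.2308
Odds_B = 67/33 = 2.0303
OR = Odds_A / Odds_B = 1.2308 / 2.0303
Exactly, OR = (32 * 33) / (26 * 67) = 1056 / 1742
OR = 0.6062

0.6062


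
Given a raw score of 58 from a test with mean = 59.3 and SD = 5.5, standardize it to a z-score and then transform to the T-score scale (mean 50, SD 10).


z = (X - mean) / SD = (58 - 59.3) / 5.5
z = -1.3 / 5.5
z = -0.2364
T-score = T = 50 + 10z
Carry z at full precision (z = -1.3 / 5.5) into the conversion:
T-score = 50 + 10 * (-1.3 / 5.5) = 50 + -13 / 5.5
T-score = 50 + -2.3636
T-score = 47.6364

47.6364


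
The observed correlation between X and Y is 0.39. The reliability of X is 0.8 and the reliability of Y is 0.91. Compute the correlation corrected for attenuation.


r_corrected = rxy / sqrt(rxx * ryy)
= 0.39 / sqrt(0.8 * 0.91)
= 0.39 / sqrt(0.728)
= 0.39 / 0.853229
r_corrected = 0.4571

0.4571


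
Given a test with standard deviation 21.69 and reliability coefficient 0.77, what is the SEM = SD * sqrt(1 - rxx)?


SEM = SD * sqrt(1 - rxx)
SEM = 21.69 * sqrt(1 - 0.77)
SEM = 21.69 * sqrt(0.23) = 21.69 * 0.479583
SEM = 10.4022

10.4022


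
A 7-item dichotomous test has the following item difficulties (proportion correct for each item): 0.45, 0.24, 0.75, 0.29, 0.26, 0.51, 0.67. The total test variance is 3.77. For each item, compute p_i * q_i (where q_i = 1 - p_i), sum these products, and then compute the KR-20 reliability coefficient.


For each item, compute p_i * q_i:
  Item 1: 0.45 * 0.55 = 0.2475
  Item 2: 0.24 * 0.76 = 0.1824
  Item 3: 0.75 * 0.25 = 0.1875
  Item 4: 0.29 * 0.71 = 0.2059
  Item 5: 0.26 * 0.74 = 0.1924
  Item 6: 0.51 * 0.49 = 0.2499
  Item 7: 0.67 * 0.33 = 0.2211
Sum(p_i * q_i) = 0.2475 + 0.1824 + 0.1875 + 0.2059 + 0.1924 + 0.2499 + 0.2211 = 1.4867
KR-20 = (k/(k-1)) * (1 - Sum(p_i*q_i) / Var_total)
= (7/6) * (1 - 1.4867/3.77)
= 1.1667 * 0.6056
KR-20 = 0.7066

0.7066


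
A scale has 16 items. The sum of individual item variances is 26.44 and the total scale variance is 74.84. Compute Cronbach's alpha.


alpha = (k/(k-1)) * (1 - sum(si^2)/s_total^2)
= (16/15) * (1 - 26.44/74.84)
alpha = 0.6898

0.6898


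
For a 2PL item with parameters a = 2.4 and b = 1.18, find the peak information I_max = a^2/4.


For 2PL, max info at theta = b = 1.18
I_max = a^2 / 4 = 2.4^2 / 4
= 5.76 / 4
I_max = 1.44

1.44


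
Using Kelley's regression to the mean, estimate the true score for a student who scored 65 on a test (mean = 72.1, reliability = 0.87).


T_est = rxx * X + (1 - rxx) * mean
T_est = 0.87 * 65 + 0.13 * 72.1
T_est = 56.55 + 9.373
T_est = 65.923

65.923


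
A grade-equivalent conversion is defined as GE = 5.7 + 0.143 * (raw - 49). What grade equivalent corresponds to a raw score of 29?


raw - median = 29 - 49 = -20
slope * diff = 0.143 * -20 = -2.86
GE = 5.7 + -2.86
GE = 2.84

2.84


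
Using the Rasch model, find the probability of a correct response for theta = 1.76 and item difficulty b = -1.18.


theta - b = 1.76 - -1.18 = 2.94
exp(-(theta - b)) = exp(-2.94) = 0.0529
P = 1 / (1 + 0.0529)
P = 0.9498

0.9498


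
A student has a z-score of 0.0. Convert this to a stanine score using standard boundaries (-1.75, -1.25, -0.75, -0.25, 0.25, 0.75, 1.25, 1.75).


Stanine boundaries: [-1.75, -1.25, -0.75, -0.25, 0.25, 0.75, 1.25, 1.75]
z = 0.0
Check each boundary:
  z >= -1.75 -> could be stanine 2
  z >= -1.25 -> could be stanine 3
  z >= -0.75 -> could be stanine 4
  z >= -0.25 -> could be stanine 5
  z < 0.25
  z < 0.75
  z < 1.25
  z < 1.75
Highest qualifying boundary gives stanine = 5

5


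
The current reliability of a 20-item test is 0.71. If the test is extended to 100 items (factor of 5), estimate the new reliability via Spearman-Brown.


r_new = (n * rxx) / (1 + (n-1) * rxx)
r_new = (5 * 0.71) / (1 + 4 * 0.71)
r_new = 3.55 / 3.84
r_new = 0.9245

0.9245


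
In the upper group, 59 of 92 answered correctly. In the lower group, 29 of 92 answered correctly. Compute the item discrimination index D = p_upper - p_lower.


p_upper = 59/92 = 0.6413
p_lower = 29/92 = 0.3152
D = 0.6413 - 0.3152 = 0.3261

0.3261


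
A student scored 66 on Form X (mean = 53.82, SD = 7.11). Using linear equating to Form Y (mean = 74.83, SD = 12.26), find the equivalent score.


slope = SD_Y / SD_X = 12.26 / 7.11 ~ 1.7243
intercept = mean_Y - slope * mean_X = 74.83 - (12.26 / 7.11) * 53.82 ~ -17.9735
Y = slope * X + intercept. To avoid rounding drift from the rounded slope/intercept, evaluate the equivalent form Y = mean_Y + SD_Y * (X - mean_X) / SD_X at full precision:
Y = 74.83 + 12.26 * (66 - 53.82) / 7.11
Y = 74.83 + 12.26 * 12.18 / 7.11
Y = 74.83 + 149.3268 / 7.11
Y = 74.83 + 21.0024
Y = 95.8324

95.8324


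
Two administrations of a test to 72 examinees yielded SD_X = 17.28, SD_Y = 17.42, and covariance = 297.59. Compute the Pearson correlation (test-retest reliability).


r = cov(X,Y) / (SD_X * SD_Y)
r = 297.59 / (17.28 * 17.42)
r = 297.59 / 301.0176
r = 0.9886

0.9886


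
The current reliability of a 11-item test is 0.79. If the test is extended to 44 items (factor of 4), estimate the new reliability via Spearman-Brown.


r_new = (n * rxx) / (1 + (n-1) * rxx)
r_new = (4 * 0.79) / (1 + 3 * 0.79)
r_new = 3.16 / 3.37
r_new = 0.9377

0.9377


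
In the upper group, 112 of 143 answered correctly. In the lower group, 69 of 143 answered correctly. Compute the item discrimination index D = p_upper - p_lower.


p_upper = 112/143 = 0.7832
p_lower = 69/143 = 0.4825
D = 0.7832 - 0.4825 = 0.3007

0.3007


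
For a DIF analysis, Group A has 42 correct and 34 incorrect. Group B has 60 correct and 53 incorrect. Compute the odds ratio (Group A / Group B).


Odds_A = 42/34 = 1.2353
Odds_B = 60/53 = 1.1321
OR = Odds_A / Odds_B = 1.2353 / 1.1321
Exactly, OR = (42 * 53) / (34 * 60) = 2226 / 2040
OR = 1.0912

1.0912


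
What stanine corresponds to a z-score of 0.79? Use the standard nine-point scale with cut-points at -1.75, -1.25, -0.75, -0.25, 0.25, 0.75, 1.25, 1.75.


Stanine boundaries: [-1.75, -1.25, -0.75, -0.25, 0.25, 0.75, 1.25, 1.75]
z = 0.79
Check each boundary:
  z >= -1.75 -> could be stanine 2
  z >= -1.25 -> could be stanine 3
  z >= -0.75 -> could be stanine 4
  z >= -0.25 -> could be stanine 5
  z >= 0.25 -> could be stanine 6
  z >= 0.75 -> could be stanine 7
  z < 1.25
  z < 1.75
Highest qualifying boundary gives stanine = 7

7


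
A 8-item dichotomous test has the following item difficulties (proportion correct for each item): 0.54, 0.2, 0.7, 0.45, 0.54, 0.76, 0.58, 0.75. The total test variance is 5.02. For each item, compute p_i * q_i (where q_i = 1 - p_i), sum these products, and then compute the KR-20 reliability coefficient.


For each item, compute p_i * q_i:
  Item 1: 0.54 * 0.46 = 0.2484
  Item 2: 0.2 * 0.8 = 0.16
  Item 3: 0.7 * 0.3 = 0.21
  Item 4: 0.45 * 0.55 = 0.2475
  Item 5: 0.54 * 0.46 = 0.2484
  Item 6: 0.76 * 0.24 = 0.1824
  Item 7: 0.58 * 0.42 = 0.2436
  Item 8: 0.75 * 0.25 = 0.1875
Sum(p_i * q_i) = 0.2484 + 0.16 + 0.21 + 0.2475 + 0.2484 + 0.1824 + 0.2436 + 0.1875 = 1.7278
KR-20 = (k/(k-1)) * (1 - Sum(p_i*q_i) / Var_total)
= (8/7) * (1 - 1.7278/5.02)
= 1.1429 * 0.6558
KR-20 = 0.7495

0.7495


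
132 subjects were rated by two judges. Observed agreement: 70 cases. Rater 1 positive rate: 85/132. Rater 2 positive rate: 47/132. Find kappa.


P_o = 70/132 = 0.530303
P_e = (85*47 + 47*85) / 17424 = 0.458563
kappa = (P_o - P_e) / (1 - P_e)
kappa = (0.530303 - 0.458563) / (1 - 0.458563)
kappa = 0.1325

0.1325


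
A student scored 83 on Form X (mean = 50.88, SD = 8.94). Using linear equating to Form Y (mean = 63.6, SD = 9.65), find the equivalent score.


slope = SD_Y / SD_X = 9.65 / 8.94 ~ 1.0794
intercept = mean_Y - slope * mean_X = 63.6 - (9.65 / 8.94) * 50.88 ~ 8.6792
Y = slope * X + intercept. To avoid rounding drift from the rounded slope/intercept, evaluate the equivalent form Y = mean_Y + SD_Y * (X - mean_X) / SD_X at full precision:
Y = 63.6 + 9.65 * (83 - 50.88) / 8.94
Y = 63.6 + 9.65 * 32.12 / 8.94
Y = 63.6 + 309.958 / 8.94
Y = 63.6 + 34.6709
Y = 98.2709

98.2709


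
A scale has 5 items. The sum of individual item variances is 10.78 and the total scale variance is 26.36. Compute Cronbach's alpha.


alpha = (k/(k-1)) * (1 - sum(si^2)/s_total^2)
= (5/4) * (1 - 10.78/26.36)
alpha = 0.7388

0.7388


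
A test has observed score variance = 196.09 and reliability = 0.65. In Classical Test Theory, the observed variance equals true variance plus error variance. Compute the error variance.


var_true = rxx * var_obs = 0.65 * 196.09 = 127.4585
var_error = var_obs - var_true
var_error = 196.09 - 127.4585
var_error = 68.6315

68.6315


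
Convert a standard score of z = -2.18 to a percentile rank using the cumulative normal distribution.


CDF(z) = 0.5 * (1 + erf(z/sqrt(2)))
erf(-1.5415) = -0.9707
CDF = 0.0146
Percentile rank = 0.0146 * 100 = 1.46

1.46


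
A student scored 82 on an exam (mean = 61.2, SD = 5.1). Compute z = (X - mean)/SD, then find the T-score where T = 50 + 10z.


z = (X - mean) / SD = (82 - 61.2) / 5.1
z = 20.8 / 5.1
z = 4.0784
T-score = T = 50 + 10z
Carry z at full precision (z = 20.8 / 5.1) into the conversion:
T-score = 50 + 10 * (20.8 / 5.1) = 50 + 208 / 5.1
T-score = 50 + 40.7843
T-score = 90.7843

90.7843


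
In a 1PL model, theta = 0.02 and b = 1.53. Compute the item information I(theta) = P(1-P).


P = 1/(1+exp(-(0.02-1.53))) = 0.1809
I = P*(1-P) = 0.1809 * 0.8191
I = 0.1482

0.1482


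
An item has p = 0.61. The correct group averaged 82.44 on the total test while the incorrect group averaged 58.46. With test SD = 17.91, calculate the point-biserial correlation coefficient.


q = 1 - p = 0.39
rpb = ((M1 - M0) / SD) * sqrt(p * q)
rpb = ((82.44 - 58.46) / 17.91) * sqrt(0.61 * 0.39)
rpb = 0.6531

0.6531


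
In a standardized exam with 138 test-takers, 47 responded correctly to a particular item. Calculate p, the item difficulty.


Item difficulty p = number correct / total examinees
p = 47 / 138
p = 0.3406

0.3406


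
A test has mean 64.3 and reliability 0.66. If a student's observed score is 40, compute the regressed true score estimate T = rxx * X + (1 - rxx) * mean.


T_est = rxx * X + (1 - rxx) * mean
T_est = 0.66 * 40 + 0.34 * 64.3
T_est = 26.4 + 21.862
T_est = 48.262

48.262


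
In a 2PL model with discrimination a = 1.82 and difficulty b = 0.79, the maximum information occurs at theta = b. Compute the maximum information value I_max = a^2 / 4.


For 2PL, max info at theta = b = 0.79
I_max = a^2 / 4 = 1.82^2 / 4
= 3.3124 / 4
I_max = 0.8281

0.8281


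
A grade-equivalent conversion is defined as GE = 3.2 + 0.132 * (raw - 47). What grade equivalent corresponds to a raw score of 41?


raw - median = 41 - 47 = -6
slope * diff = 0.132 * -6 = -0.792
GE = 3.2 + -0.792
GE = 2.408

2.408


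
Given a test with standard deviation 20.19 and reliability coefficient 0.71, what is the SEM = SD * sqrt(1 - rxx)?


SEM = SD * sqrt(1 - rxx)
SEM = 20.19 * sqrt(1 - 0.71)
SEM = 20.19 * sqrt(0.29) = 20.19 * 0.538516
SEM = 10.8726

10.8726


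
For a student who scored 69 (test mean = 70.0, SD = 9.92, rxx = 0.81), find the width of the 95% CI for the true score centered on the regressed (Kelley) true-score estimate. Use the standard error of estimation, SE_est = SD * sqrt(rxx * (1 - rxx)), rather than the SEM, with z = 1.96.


True score estimate = 0.81*69 + 0.19*70.0 = 69.19
SE_est = SD * sqrt(rxx * (1 - rxx)) = 9.92 * sqrt(0.81 * 0.19) = 9.92 * sqrt(0.1539) = 3.891625
CI = T_est +/- z * SE_est, so width = 2 * z * SE_est = 2 * 1.96 * 3.891625
Width = 15.2552

15.2552


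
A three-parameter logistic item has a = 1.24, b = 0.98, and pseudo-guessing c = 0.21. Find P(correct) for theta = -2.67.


logit = 1.24*(-2.67 - 0.98) = -4.526
P* = 1/(1 + exp(--4.526)) = 0.0107
P = 0.21 + (1 - 0.21) * 0.0107
P = 0.2185

0.2185


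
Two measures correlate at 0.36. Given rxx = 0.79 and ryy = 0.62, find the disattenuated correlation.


r_corrected = rxy / sqrt(rxx * ryy)
= 0.36 / sqrt(0.79 * 0.62)
= 0.36 / sqrt(0.4898)
= 0.36 / 0.699857
r_corrected = 0.5144

0.5144


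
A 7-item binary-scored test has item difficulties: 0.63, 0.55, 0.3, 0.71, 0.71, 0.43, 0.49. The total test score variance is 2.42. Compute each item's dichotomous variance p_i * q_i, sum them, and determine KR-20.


For each item, compute p_i * q_i:
  Item 1: 0.63 * 0.37 = 0.2331
  Item 2: 0.55 * 0.45 = 0.2475
  Item 3: 0.3 * 0.7 = 0.21
  Item 4: 0.71 * 0.29 = 0.2059
  Item 5: 0.71 * 0.29 = 0.2059
  Item 6: 0.43 * 0.57 = 0.2451
  Item 7: 0.49 * 0.51 = 0.2499
Sum(p_i * q_i) = 0.2331 + 0.2475 + 0.21 + 0.2059 + 0.2059 + 0.2451 + 0.2499 = 1.5974
KR-20 = (k/(k-1)) * (1 - Sum(p_i*q_i) / Var_total)
= (7/6) * (1 - 1.5974/2.42)
= 1.1667 * 0.3399
KR-20 = 0.3966

0.3966


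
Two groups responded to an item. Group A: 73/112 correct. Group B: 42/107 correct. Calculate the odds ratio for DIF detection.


Odds_A = 73/39 = 1.8718
Odds_B = 42/65 = 0.6462
OR = Odds_A / Odds_B = 1.8718 / 0.6462
Exactly, OR = (73 * 65) / (39 * 42) = 4745 / 1638
OR = 2.8968

2.8968


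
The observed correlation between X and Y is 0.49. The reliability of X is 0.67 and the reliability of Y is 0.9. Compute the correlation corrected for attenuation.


r_corrected = rxy / sqrt(rxx * ryy)
= 0.49 / sqrt(0.67 * 0.9)
= 0.49 / sqrt(0.603)
= 0.49 / 0.776531
r_corrected = 0.631

0.631


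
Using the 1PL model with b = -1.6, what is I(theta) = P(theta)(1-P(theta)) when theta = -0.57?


P = 1/(1+exp(-(-0.57--1.6))) = 0.7369
I = P*(1-P) = 0.7369 * 0.2631
I = 0.1939

0.1939


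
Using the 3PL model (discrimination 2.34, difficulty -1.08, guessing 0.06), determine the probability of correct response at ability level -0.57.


logit = 2.34*(-0.57 - -1.08) = 1.1934
P* = 1/(1 + exp(-1.1934)) = 0.7673
P = 0.06 + (1 - 0.06) * 0.7673
P = 0.7813

0.7813


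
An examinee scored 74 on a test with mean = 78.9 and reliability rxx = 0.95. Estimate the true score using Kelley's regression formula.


T_est = rxx * X + (1 - rxx) * mean
T_est = 0.95 * 74 + 0.05 * 78.9
T_est = 70.3 + 3.945
T_est = 74.245

74.245


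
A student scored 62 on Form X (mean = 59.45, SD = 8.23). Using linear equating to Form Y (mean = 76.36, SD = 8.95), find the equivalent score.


slope = SD_Y / SD_X = 8.95 / 8.23 ~ 1.0875
intercept = mean_Y - slope * mean_X = 76.36 - (8.95 / 8.23) * 59.45 ~ 11.709
Y = slope * X + intercept. To avoid rounding drift from the rounded slope/intercept, evaluate the equivalent form Y = mean_Y + SD_Y * (X - mean_X) / SD_X at full precision:
Y = 76.36 + 8.95 * (62 - 59.45) / 8.23
Y = 76.36 + 8.95 * 2.55 / 8.23
Y = 76.36 + 22.8225 / 8.23
Y = 76.36 + 2.7731
Y = 79.1331

79.1331


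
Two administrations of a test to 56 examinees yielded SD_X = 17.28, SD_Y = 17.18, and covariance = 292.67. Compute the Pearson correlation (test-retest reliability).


r = cov(X,Y) / (SD_X * SD_Y)
r = 292.67 / (17.28 * 17.18)
r = 292.67 / 296.8704
r = 0.9859

0.9859


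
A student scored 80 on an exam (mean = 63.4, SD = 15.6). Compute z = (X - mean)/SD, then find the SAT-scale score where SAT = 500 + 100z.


z = (X - mean) / SD = (80 - 63.4) / 15.6
z = 16.6 / 15.6
z = 1.0641
SAT-scale = SAT = 500 + 100z
Carry z at full precision (z = 16.6 / 15.6) into the conversion:
SAT-scale = 500 + 100 * (16.6 / 15.6) = 500 + 1660 / 15.6
SAT-scale = 500 + 106.4103
SAT-scale = 606.4103

606.4103


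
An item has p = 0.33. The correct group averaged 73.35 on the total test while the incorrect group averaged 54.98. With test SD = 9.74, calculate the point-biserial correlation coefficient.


q = 1 - p = 0.67
rpb = ((M1 - M0) / SD) * sqrt(p * q)
rpb = ((73.35 - 54.98) / 9.74) * sqrt(0.33 * 0.67)
rpb = 0.8868

0.8868


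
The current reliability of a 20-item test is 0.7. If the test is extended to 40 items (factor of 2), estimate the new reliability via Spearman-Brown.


r_new = (n * rxx) / (1 + (n-1) * rxx)
r_new = (2 * 0.7) / (1 + 1 * 0.7)
r_new = 1.4 / 1.7
r_new = 0.8235

0.8235


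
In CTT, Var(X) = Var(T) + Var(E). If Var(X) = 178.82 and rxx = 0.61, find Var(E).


var_true = rxx * var_obs = 0.61 * 178.82 = 109.0802
var_error = var_obs - var_true
var_error = 178.82 - 109.0802
var_error = 69.7398

69.7398


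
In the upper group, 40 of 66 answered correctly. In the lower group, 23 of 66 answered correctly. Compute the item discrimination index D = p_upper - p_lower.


p_upper = 40/66 = 0.6061
p_lower = 23/66 = 0.3485
D = 0.6061 - 0.3485 = 0.2576

0.2576


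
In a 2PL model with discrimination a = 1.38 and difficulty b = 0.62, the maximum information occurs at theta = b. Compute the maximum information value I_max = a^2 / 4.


For 2PL, max info at theta = b = 0.62
I_max = a^2 / 4 = 1.38^2 / 4
= 1.9044 / 4
I_max = 0.4761

0.4761


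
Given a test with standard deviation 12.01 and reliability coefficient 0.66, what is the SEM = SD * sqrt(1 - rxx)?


SEM = SD * sqrt(1 - rxx)
SEM = 12.01 * sqrt(1 - 0.66)
SEM = 12.01 * sqrt(0.34) = 12.01 * 0.583095
SEM = 7.003

7.003


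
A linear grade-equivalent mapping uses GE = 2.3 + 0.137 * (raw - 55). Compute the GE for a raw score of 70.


raw - median = 70 - 55 = 15
slope * diff = 0.137 * 15 = 2.055
GE = 2.3 + 2.055
GE = 4.355

4.355


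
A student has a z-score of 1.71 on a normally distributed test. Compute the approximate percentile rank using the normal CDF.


CDF(z) = 0.5 * (1 + erf(z/sqrt(2)))
erf(1.2092) = 0.9127
CDF = 0.9564
Percentile rank = 0.9564 * 100 = 95.64

95.64


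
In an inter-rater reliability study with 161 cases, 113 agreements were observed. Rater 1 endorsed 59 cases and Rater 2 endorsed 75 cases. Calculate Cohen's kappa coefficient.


P_o = 113/161 = 0.701863
P_e = (59*75 + 102*86) / 25921 = 0.509124
kappa = (P_o - P_e) / (1 - P_e)
kappa = (0.701863 - 0.509124) / (1 - 0.509124)
kappa = 0.3926

0.3926


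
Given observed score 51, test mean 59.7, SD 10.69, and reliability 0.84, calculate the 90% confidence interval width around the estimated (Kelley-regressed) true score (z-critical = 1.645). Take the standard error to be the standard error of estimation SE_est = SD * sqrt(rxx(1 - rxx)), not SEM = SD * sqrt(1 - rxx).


True score estimate = 0.84*51 + 0.16*59.7 = 52.392
SE_est = SD * sqrt(rxx * (1 - rxx)) = 10.69 * sqrt(0.84 * 0.16) = 10.69 * sqrt(0.1344) = 3.919019
CI = T_est +/- z * SE_est, so width = 2 * z * SE_est = 2 * 1.645 * 3.919019
Width = 12.8936

12.8936


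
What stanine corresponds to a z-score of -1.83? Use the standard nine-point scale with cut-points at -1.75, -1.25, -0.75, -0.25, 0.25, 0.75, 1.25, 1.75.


Stanine boundaries: [-1.75, -1.25, -0.75, -0.25, 0.25, 0.75, 1.25, 1.75]
z = -1.83
Check each boundary:
  z < -1.75
  z < -1.25
  z < -0.75
  z < -0.25
  z < 0.25
  z < 0.75
  z < 1.25
  z < 1.75
Highest qualifying boundary gives stanine = 1

1


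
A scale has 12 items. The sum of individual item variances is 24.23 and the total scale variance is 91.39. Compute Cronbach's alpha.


alpha = (k/(k-1)) * (1 - sum(si^2)/s_total^2)
= (12/11) * (1 - 24.23/91.39)
alpha = 0.8017

0.8017


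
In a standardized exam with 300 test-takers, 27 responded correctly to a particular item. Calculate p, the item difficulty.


Item difficulty p = number correct / total examinees
p = 27 / 300
p = 0.09

0.09


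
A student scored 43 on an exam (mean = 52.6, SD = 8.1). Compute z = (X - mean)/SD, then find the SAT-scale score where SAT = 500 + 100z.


z = (X - mean) / SD = (43 - 52.6) / 8.1
z = -9.6 / 8.1
z = -1.1852
SAT-scale = SAT = 500 + 100z
Carry z at full precision (z = -9.6 / 8.1) into the conversion:
SAT-scale = 500 + 100 * (-9.6 / 8.1) = 500 + -960 / 8.1
SAT-scale = 500 + -118.5185
SAT-scale = 381.4815

381.4815


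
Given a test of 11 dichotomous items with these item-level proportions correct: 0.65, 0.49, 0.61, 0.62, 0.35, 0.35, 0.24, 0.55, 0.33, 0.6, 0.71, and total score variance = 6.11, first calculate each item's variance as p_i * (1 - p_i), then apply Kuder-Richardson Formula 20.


For each item, compute p_i * q_i:
  Item 1: 0.65 * 0.35 = 0.2275
  Item 2: 0.49 * 0.51 = 0.2499
  Item 3: 0.61 * 0.39 = 0.2379
  Item 4: 0.62 * 0.38 = 0.2356
  Item 5: 0.35 * 0.65 = 0.2275
  Item 6: 0.35 * 0.65 = 0.2275
  Item 7: 0.24 * 0.76 = 0.1824
  Item 8: 0.55 * 0.45 = 0.2475
  Item 9: 0.33 * 0.67 = 0.2211
  Item 10: 0.6 * 0.4 = 0.24
  Item 11: 0.71 * 0.29 = 0.2059
Sum(p_i * q_i) = 0.2275 + 0.2499 + 0.2379 + 0.2356 + 0.2275 + 0.2275 + 0.1824 + 0.2475 + 0.2211 + 0.24 + 0.2059 = 2.5028
KR-20 = (k/(k-1)) * (1 - Sum(p_i*q_i) / Var_total)
= (11/10) * (1 - 2.5028/6.11)
= 1.1 * 0.5904
KR-20 = 0.6494

0.6494


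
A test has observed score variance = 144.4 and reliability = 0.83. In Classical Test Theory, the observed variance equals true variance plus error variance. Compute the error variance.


var_true = rxx * var_obs = 0.83 * 144.4 = 119.852
var_error = var_obs - var_true
var_error = 144.4 - 119.852
var_error = 24.548

24.548


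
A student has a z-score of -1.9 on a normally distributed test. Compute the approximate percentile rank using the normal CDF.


CDF(z) = 0.5 * (1 + erf(z/sqrt(2)))
erf(-1.3435) = -0.9426
CDF = 0.0287
Percentile rank = 0.0287 * 100 = 2.87

2.87


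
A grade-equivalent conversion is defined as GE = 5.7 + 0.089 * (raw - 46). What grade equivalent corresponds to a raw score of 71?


raw - median = 71 - 46 = 25
slope * diff = 0.089 * 25 = 2.225
GE = 5.7 + 2.225
GE = 7.925

7.925


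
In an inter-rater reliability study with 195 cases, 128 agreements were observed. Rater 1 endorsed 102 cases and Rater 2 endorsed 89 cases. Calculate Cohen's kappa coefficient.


P_o = 128/195 = 0.65641
P_e = (102*89 + 93*106) / 38025 = 0.497988
kappa = (P_o - P_e) / (1 - P_e)
kappa = (0.65641 - 0.497988) / (1 - 0.497988)
kappa = 0.3156

0.3156


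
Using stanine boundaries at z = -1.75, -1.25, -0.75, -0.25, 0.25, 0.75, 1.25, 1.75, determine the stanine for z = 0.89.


Stanine boundaries: [-1.75, -1.25, -0.75, -0.25, 0.25, 0.75, 1.25, 1.75]
z = 0.89
Check each boundary:
  z >= -1.75 -> could be stanine 2
  z >= -1.25 -> could be stanine 3
  z >= -0.75 -> could be stanine 4
  z >= -0.25 -> could be stanine 5
  z >= 0.25 -> could be stanine 6
  z >= 0.75 -> could be stanine 7
  z < 1.25
  z < 1.75
Highest qualifying boundary gives stanine = 7

7


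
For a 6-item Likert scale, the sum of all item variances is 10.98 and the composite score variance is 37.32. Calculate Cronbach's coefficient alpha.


alpha = (k/(k-1)) * (1 - sum(si^2)/s_total^2)
= (6/5) * (1 - 10.98/37.32)
alpha = 0.8469

0.8469


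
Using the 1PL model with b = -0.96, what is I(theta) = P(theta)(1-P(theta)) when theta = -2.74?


P = 1/(1+exp(-(-2.74--0.96))) = 0.1443
I = P*(1-P) = 0.1443 * 0.8557
I = 0.1235

0.1235


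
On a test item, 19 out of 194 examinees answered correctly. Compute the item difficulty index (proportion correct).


Item difficulty p = number correct / total examinees
p = 19 / 194
p = 0.0979

0.0979


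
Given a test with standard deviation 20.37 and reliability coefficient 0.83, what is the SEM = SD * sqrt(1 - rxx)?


SEM = SD * sqrt(1 - rxx)
SEM = 20.37 * sqrt(1 - 0.83)
SEM = 20.37 * sqrt(0.17) = 20.37 * 0.412311
SEM = 8.3988

8.3988


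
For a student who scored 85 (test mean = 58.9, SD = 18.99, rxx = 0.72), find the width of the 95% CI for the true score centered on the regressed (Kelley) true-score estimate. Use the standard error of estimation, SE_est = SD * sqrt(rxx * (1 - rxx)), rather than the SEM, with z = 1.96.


True score estimate = 0.72*85 + 0.28*58.9 = 77.692
SE_est = SD * sqrt(rxx * (1 - rxx)) = 18.99 * sqrt(0.72 * 0.28) = 18.99 * sqrt(0.2016) = 8.526489
CI = T_est +/- z * SE_est, so width = 2 * z * SE_est = 2 * 1.96 * 8.526489
Width = 33.4238

33.4238


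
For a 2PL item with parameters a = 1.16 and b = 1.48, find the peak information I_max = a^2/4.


For 2PL, max info at theta = b = 1.48
I_max = a^2 / 4 = 1.16^2 / 4
= 1.3456 / 4
I_max = 0.3364

0.3364


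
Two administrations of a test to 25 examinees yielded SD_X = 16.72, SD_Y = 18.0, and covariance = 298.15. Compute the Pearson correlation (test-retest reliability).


r = cov(X,Y) / (SD_X * SD_Y)
r = 298.15 / (16.72 * 18.0)
r = 298.15 / 300.96
r = 0.9907

0.9907


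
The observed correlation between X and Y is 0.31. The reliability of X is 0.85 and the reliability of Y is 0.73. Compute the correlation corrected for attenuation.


r_corrected = rxy / sqrt(rxx * ryy)
= 0.31 / sqrt(0.85 * 0.73)
= 0.31 / sqrt(0.6205)
= 0.31 / 0.787718
r_corrected = 0.3935

0.3935


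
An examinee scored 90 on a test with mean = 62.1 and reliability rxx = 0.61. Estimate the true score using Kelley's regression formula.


T_est = rxx * X + (1 - rxx) * mean
T_est = 0.61 * 90 + 0.39 * 62.1
T_est = 54.9 + 24.219
T_est = 79.119

79.119


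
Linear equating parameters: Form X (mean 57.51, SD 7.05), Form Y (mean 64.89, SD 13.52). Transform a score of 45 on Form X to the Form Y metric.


slope = SD_Y / SD_X = 13.52 / 7.05 ~ 1.9177
intercept = mean_Y - slope * mean_X = 64.89 - (13.52 / 7.05) * 57.51 ~ -45.3987
Y = slope * X + intercept. To avoid rounding drift from the rounded slope/intercept, evaluate the equivalent form Y = mean_Y + SD_Y * (X - mean_X) / SD_X at full precision:
Y = 64.89 + 13.52 * (45 - 57.51) / 7.05
Y = 64.89 - 13.52 * 12.51 / 7.05
Y = 64.89 - 169.1352 / 7.05
Y = 64.89 - 23.9908
Y = 40.8992

40.8992


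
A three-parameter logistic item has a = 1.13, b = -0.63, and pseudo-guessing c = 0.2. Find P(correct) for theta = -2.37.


logit = 1.13*(-2.37 - -0.63) = -1.9662
P* = 1/(1 + exp(--1.9662)) = 0.1228
P = 0.2 + (1 - 0.2) * 0.1228
P = 0.2982

0.2982


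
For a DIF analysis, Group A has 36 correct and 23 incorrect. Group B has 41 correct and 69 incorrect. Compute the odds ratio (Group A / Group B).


Odds_A = 36/23 = 1.5652
Odds_B = 41/69 = 0.5942
OR = Odds_A / Odds_B = 1.5652 / 0.5942
Exactly, OR = (36 * 69) / (23 * 41) = 2484 / 943
OR = 2.6341

2.6341


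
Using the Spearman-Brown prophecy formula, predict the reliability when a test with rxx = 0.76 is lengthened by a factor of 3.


r_new = (n * rxx) / (1 + (n-1) * rxx)
r_new = (3 * 0.76) / (1 + 2 * 0.76)
r_new = 2.28 / 2.52
r_new = 0.9048

0.9048


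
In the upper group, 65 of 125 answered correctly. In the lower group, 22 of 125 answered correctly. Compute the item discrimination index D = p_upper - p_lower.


p_upper = 65/125 = 0.52
p_lower = 22/125 = 0.176
D = 0.52 - 0.176 = 0.344

0.344


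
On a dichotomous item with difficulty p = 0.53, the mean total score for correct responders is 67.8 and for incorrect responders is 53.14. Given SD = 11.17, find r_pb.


q = 1 - p = 0.47
rpb = ((M1 - M0) / SD) * sqrt(p * q)
rpb = ((67.8 - 53.14) / 11.17) * sqrt(0.53 * 0.47)
rpb = 0.655

0.655


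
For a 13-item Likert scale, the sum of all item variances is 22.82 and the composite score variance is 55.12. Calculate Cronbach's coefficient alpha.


alpha = (k/(k-1)) * (1 - sum(si^2)/s_total^2)
= (13/12) * (1 - 22.82/55.12)
alpha = 0.6348

0.6348


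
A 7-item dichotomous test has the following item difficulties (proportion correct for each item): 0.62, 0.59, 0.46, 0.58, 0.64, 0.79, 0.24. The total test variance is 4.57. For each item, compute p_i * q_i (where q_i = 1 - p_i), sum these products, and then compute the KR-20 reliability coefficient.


For each item, compute p_i * q_i:
  Item 1: 0.62 * 0.38 = 0.2356
  Item 2: 0.59 * 0.41 = 0.2419
  Item 3: 0.46 * 0.54 = 0.2484
  Item 4: 0.58 * 0.42 = 0.2436
  Item 5: 0.64 * 0.36 = 0.2304
  Item 6: 0.79 * 0.21 = 0.1659
  Item 7: 0.24 * 0.76 = 0.1824
Sum(p_i * q_i) = 0.2356 + 0.2419 + 0.2484 + 0.2436 + 0.2304 + 0.1659 + 0.1824 = 1.5482
KR-20 = (k/(k-1)) * (1 - Sum(p_i*q_i) / Var_total)
= (7/6) * (1 - 1.5482/4.57)
= 1.1667 * 0.6612
KR-20 = 0.7714

0.7714


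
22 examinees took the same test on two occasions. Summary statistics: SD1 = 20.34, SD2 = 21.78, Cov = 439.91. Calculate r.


r = cov(X,Y) / (SD_X * SD_Y)
r = 439.91 / (20.34 * 21.78)
r = 439.91 / 443.0052
r = 0.993

0.993


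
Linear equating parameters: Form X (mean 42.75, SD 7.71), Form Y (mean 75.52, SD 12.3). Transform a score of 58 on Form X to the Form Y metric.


slope = SD_Y / SD_X = 12.3 / 7.71 ~ 1.5953
intercept = mean_Y - slope * mean_X = 75.52 - (12.3 / 7.71) * 42.75 ~ 7.3196
Y = slope * X + intercept. To avoid rounding drift from the rounded slope/intercept, evaluate the equivalent form Y = mean_Y + SD_Y * (X - mean_X) / SD_X at full precision:
Y = 75.52 + 12.3 * (58 - 42.75) / 7.71
Y = 75.52 + 12.3 * 15.25 / 7.71
Y = 75.52 + 187.575 / 7.71
Y = 75.52 + 24.3288
Y = 99.8488

99.8488


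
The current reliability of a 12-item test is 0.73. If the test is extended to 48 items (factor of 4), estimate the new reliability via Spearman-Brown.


r_new = (n * rxx) / (1 + (n-1) * rxx)
r_new = (4 * 0.73) / (1 + 3 * 0.73)
r_new = 2.92 / 3.19
r_new = 0.9154

0.9154


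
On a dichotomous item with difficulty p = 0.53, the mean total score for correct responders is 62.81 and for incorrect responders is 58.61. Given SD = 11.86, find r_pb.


q = 1 - p = 0.47
rpb = ((M1 - M0) / SD) * sqrt(p * q)
rpb = ((62.81 - 58.61) / 11.86) * sqrt(0.53 * 0.47)
rpb = 0.1767

0.1767


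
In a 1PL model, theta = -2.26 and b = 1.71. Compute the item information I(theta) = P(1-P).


P = 1/(1+exp(-(-2.26-1.71))) = 0.0185
I = P*(1-P) = 0.0185 * 0.9815
I = 0.0182

0.0182


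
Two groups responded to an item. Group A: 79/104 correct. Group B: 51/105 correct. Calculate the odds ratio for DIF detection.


Odds_A = 79/25 = 3.16
Odds_B = 51/54 = 0.9444
OR = Odds_A / Odds_B = 3.16 / 0.9444
Exactly, OR = (79 * 54) / (25 * 51) = 4266 / 1275
OR = 3.3459

3.3459


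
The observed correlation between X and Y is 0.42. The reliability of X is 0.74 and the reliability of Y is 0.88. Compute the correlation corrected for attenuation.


r_corrected = rxy / sqrt(rxx * ryy)
= 0.42 / sqrt(0.74 * 0.88)
= 0.42 / sqrt(0.6512)
= 0.42 / 0.80697
r_corrected = 0.5205

0.5205


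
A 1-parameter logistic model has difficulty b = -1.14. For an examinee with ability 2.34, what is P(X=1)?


theta - b = 2.34 - -1.14 = 3.48
exp(-(theta - b)) = exp(-3.48) = 0.0308
P = 1 / (1 + 0.0308)
P = 0.9701

0.9701


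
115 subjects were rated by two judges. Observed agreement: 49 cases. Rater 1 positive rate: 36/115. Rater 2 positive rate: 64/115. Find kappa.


P_o = 49/115 = 0.426087
P_e = (36*64 + 79*51) / 13225 = 0.478866
kappa = (P_o - P_e) / (1 - P_e)
kappa = (0.426087 - 0.478866) / (1 - 0.478866)
kappa = -0.1013

-0.1013


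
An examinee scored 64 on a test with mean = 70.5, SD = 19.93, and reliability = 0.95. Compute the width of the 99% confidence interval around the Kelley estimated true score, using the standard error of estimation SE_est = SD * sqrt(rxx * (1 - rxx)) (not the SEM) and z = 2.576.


True score estimate = 0.95*64 + 0.05*70.5 = 64.325
SE_est = SD * sqrt(rxx * (1 - rxx)) = 19.93 * sqrt(0.95 * 0.05) = 19.93 * sqrt(0.0475) = 4.343643
CI = T_est +/- z * SE_est, so width = 2 * z * SE_est = 2 * 2.576 * 4.343643
Width = 22.3784

22.3784


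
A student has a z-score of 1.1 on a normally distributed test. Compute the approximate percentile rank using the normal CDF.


CDF(z) = 0.5 * (1 + erf(z/sqrt(2)))
erf(0.7778) = 0.7287
CDF = 0.8643
Percentile rank = 0.8643 * 100 = 86.43

86.43
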